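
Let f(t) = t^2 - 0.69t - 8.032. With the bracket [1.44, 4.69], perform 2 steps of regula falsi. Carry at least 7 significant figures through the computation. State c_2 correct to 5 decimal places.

f(1.440000) = -6.952000, f(4.690000) = 10.728000
step 1: c = 2.717941, f(c) = -2.520175 < 0 → new bracket [2.717941, 4.690000]
step 2: c = 3.093082, f(c) = -0.599069 < 0 → new bracket [3.093082, 4.690000]

3.09308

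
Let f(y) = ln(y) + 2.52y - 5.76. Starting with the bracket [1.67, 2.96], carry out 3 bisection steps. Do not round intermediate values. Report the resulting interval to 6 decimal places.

[1.992500, 2.153750]

f(1.670000) = -1.038776, f(2.960000) = 2.784389 (opposite signs)
step 1: m = 2.315000, f(m) = 0.913210 > 0 → root in [1.670000, 2.315000]
step 2: m = 1.992500, f(m) = -0.049510 < 0 → root in [1.992500, 2.315000]
step 3: m = 2.153750, f(m) = 0.434661 > 0 → root in [1.992500, 2.153750]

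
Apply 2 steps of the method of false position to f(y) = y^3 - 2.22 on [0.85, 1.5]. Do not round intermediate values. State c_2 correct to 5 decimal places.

1.29376

f(0.850000) = -1.605875, f(1.500000) = 1.155000
step 1: c = 1.228075, f(c) = -0.367855 < 0 → new bracket [1.228075, 1.500000]
step 2: c = 1.293760, f(c) = -0.054483 < 0 → new bracket [1.293760, 1.500000]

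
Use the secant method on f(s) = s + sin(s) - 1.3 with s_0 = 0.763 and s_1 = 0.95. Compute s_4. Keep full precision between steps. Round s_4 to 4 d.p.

Secant update: s_(k+1) = s_k − f(s_k)·(s_k − s_(k-1))/(f(s_k) − f(s_(k-1))).
f(s_0) = 0.154093, f(s_1) = 0.463416
s_2 = 0.950000 - (0.463416)·(0.950000 - 0.763000)/(0.463416 - (0.154093)) = 0.669844; f(s_2) = -0.009293
s_3 = 0.669844 - (-0.009293)·(0.669844 - 0.950000)/(-0.009293 - (0.463416)) = 0.675351; f(s_3) = 0.000523
s_4 = 0.675351 - (0.000523)·(0.675351 - 0.669844)/(0.000523 - (-0.009293)) = 0.675058; f(s_4) = 0.000000

0.6751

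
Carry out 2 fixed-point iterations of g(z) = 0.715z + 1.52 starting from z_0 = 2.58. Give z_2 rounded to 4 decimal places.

3.9258

z_1 = g(2.580000) = 3.364700
z_2 = g(3.364700) = 3.925760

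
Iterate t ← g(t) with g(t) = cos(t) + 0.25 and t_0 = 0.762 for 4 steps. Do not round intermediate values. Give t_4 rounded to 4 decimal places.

0.8416

t_1 = g(0.762000) = 0.973457
t_2 = g(0.973457) = 0.812445
t_3 = g(0.812445) = 0.937726
t_4 = g(0.937726) = 0.841623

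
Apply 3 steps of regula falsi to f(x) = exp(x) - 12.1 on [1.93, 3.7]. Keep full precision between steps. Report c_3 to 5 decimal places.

2.42238

False-position update: c = (a·f(b) − b·f(a))/(f(b) − f(a)); replace the endpoint whose sign matches f(c).
f(1.930000) = -5.210490, f(3.700000) = 28.347304
step 1: c = 2.204826, f(c) = -3.031323 < 0 → new bracket [2.204826, 3.700000]
step 2: c = 2.349267, f(c) = -1.622111 < 0 → new bracket [2.349267, 3.700000]
step 3: c = 2.422376, f(c) = -0.827385 < 0 → new bracket [2.422376, 3.700000]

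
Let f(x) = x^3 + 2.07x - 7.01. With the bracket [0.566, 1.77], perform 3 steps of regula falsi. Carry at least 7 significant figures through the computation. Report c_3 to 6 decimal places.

1.557043

f(0.566000) = -5.657059, f(1.770000) = 2.199133
step 1: c = 1.432972, f(c) = -1.101270 < 0 → new bracket [1.432972, 1.770000]
step 2: c = 1.545431, f(c) = -0.119920 < 0 → new bracket [1.545431, 1.770000]
step 3: c = 1.557043, f(c) = -0.012050 < 0 → new bracket [1.557043, 1.770000]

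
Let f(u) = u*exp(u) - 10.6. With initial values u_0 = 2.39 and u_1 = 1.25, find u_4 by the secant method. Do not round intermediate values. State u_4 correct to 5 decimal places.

f(u_0) = 15.483251, f(u_1) = -6.237071
u_2 = 1.250000 - (-6.237071)·(1.250000 - 2.390000)/(-6.237071 - (15.483251)) = 1.577355; f(u_2) = -2.962237
u_3 = 1.577355 - (-2.962237)·(1.577355 - 1.250000)/(-2.962237 - (-6.237071)) = 1.873463; f(u_3) = 1.597750
u_4 = 1.873463 - (1.597750)·(1.873463 - 1.577355)/(1.597750 - (-2.962237)) = 1.769711; f(u_4) = -0.213283

1.76971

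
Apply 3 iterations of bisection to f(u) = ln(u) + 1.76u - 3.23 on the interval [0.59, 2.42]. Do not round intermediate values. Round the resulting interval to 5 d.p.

f(0.590000) = -2.719233, f(2.420000) = 1.912968 (opposite signs)
step 1: m = 1.505000, f(m) = -0.172407 < 0 → root in [1.505000, 2.420000]
step 2: m = 1.962500, f(m) = 0.898219 > 0 → root in [1.505000, 1.962500]
step 3: m = 1.733750, f(m) = 0.371687 > 0 → root in [1.505000, 1.733750]

[1.50500, 1.73375]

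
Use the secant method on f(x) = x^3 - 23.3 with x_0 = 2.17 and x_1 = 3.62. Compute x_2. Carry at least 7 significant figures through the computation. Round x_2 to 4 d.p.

2.6796

Secant update: x_(k+1) = x_k − f(x_k)·(x_k − x_(k-1))/(f(x_k) − f(x_(k-1))).
f(x_0) = -13.081687, f(x_1) = 24.137928
x_2 = 3.620000 - (24.137928)·(3.620000 - 2.170000)/(24.137928 - (-13.081687)) = 2.679636; f(x_2) = -4.059016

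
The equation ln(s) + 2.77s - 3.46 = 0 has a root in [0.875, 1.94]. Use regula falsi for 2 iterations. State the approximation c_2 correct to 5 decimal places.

False-position update: c = (a·f(b) − b·f(a))/(f(b) − f(a)); replace the endpoint whose sign matches f(c).
f(0.875000) = -1.169781, f(1.940000) = 2.576488
step 1: c = 1.207549, f(c) = 0.073503 > 0 → new bracket [0.875000, 1.207549]
step 2: c = 1.187889, f(c) = 0.002629 > 0 → new bracket [0.875000, 1.187889]

1.18789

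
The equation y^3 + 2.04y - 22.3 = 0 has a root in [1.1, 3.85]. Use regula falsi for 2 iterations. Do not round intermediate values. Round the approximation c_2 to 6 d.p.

2.332738

f(1.100000) = -18.725000, f(3.850000) = 42.620625
step 1: c = 1.939404, f(c) = -11.048962 < 0 → new bracket [1.939404, 3.850000]
step 2: c = 2.332738, f(c) = -4.847225 < 0 → new bracket [2.332738, 3.850000]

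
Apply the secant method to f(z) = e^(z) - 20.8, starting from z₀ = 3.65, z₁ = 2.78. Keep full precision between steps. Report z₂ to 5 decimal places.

2.96217

f(z_0) = 17.674666, f(z_1) = -4.680979
z_2 = 2.780000 - (-4.680979)·(2.780000 - 3.650000)/(-4.680979 - (17.674666)) = 2.962167; f(z_2) = -1.460172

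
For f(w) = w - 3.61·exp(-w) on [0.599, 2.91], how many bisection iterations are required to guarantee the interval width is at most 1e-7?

25

Initial width b − a = 2.91 − 0.599 = 2.311000.
After n steps the width is (b−a)/2^n; need (b−a)/2^n ≤ 1e-7.
So n ≥ log₂(2.311000/1e-7) = log₂(23110000.0000) ≈ 24.4620.
Hence n = 25.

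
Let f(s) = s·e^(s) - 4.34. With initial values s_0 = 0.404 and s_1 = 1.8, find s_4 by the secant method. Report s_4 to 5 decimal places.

1.28108

Secant update: s_(k+1) = s_k − f(s_k)·(s_k − s_(k-1))/(f(s_k) − f(s_(k-1))).
f(s_0) = -3.734887, f(s_1) = 6.549365
s_2 = 1.800000 - (6.549365)·(1.800000 - 0.404000)/(6.549365 - (-3.734887)) = 0.910979; f(s_2) = -2.074617
s_3 = 0.910979 - (-2.074617)·(0.910979 - 1.800000)/(-2.074617 - (6.549365)) = 1.124845; f(s_3) = -0.875768
s_4 = 1.124845 - (-0.875768)·(1.124845 - 0.910979)/(-0.875768 - (-2.074617)) = 1.281076; f(s_4) = 0.272531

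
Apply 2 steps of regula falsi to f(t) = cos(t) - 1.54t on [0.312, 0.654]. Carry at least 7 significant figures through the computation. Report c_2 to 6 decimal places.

0.552570

f(0.312000) = 0.471242, f(0.654000) = -0.213503
step 1: c = 0.547364, f(c) = 0.010958 > 0 → new bracket [0.547364, 0.654000]
step 2: c = 0.552570, f(c) = 0.000220 > 0 → new bracket [0.552570, 0.654000]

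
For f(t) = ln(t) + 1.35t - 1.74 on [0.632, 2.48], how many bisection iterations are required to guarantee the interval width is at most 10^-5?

Initial width b − a = 2.48 − 0.632 = 1.848000.
After n steps the width is (b−a)/2^n; need (b−a)/2^n ≤ 10^-5.
So n ≥ log₂(1.848000/10^-5) = log₂(184800.0000) ≈ 17.4956.
Hence n = 18.

18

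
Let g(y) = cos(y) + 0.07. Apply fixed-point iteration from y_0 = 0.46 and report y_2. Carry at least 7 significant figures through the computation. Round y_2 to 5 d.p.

0.63855

y_1 = g(0.460000) = 0.966052
y_2 = g(0.966052) = 0.638551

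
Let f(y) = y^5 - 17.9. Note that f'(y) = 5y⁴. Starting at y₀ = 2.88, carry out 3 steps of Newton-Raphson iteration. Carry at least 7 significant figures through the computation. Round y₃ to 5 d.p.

1.82411

y_0 = 2.880000: f = 180.235566, f' = 343.985357 → y_1 = 2.880000 - (180.235566)/(343.985357) = 2.356037
y_1 = 2.356037: f = 54.695654, f' = 154.063054 → y_2 = 2.356037 - (54.695654)/(154.063054) = 2.001016
y_2 = 2.001016: f = 14.181352, f' = 80.162664 → y_3 = 2.001016 - (14.181352)/(80.162664) = 1.824109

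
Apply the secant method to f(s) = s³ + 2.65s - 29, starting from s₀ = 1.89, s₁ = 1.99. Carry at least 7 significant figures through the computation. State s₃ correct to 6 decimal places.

f(s_0) = -17.240231, f(s_1) = -15.845901
s_2 = 1.990000 - (-15.845901)·(1.990000 - 1.890000)/(-15.845901 - (-17.240231)) = 3.126453; f(s_2) = 9.845257
s_3 = 3.126453 - (9.845257)·(3.126453 - 1.990000)/(9.845257 - (-15.845901)) = 2.690946; f(s_3) = -2.383339

2.690946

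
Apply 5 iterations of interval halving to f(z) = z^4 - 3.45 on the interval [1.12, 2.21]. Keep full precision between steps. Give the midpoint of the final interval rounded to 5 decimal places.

1.37547

f(1.120000) = -1.876481, f(2.210000) = 20.404433 (opposite signs)
step 1: m = 1.665000, f(m) = 4.235231 > 0 → root in [1.120000, 1.665000]
step 2: m = 1.392500, f(m) = 0.309939 > 0 → root in [1.120000, 1.392500]
step 3: m = 1.256250, f(m) = -0.959398 < 0 → root in [1.256250, 1.392500]
step 4: m = 1.324375, f(m) = -0.373592 < 0 → root in [1.324375, 1.392500]
step 5: m = 1.358437, f(m) = -0.044674 < 0 → root in [1.358437, 1.392500]
Midpoint of [1.358437, 1.392500] = 1.375469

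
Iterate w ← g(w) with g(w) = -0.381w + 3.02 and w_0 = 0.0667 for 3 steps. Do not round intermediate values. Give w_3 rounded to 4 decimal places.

w_1 = g(0.066700) = 2.994587
w_2 = g(2.994587) = 1.879062
w_3 = g(1.879062) = 2.304077

2.3041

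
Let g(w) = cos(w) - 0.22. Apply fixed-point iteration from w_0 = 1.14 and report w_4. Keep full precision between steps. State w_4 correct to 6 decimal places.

0.655434

w_1 = g(1.140000) = 0.197595
w_2 = g(0.197595) = 0.760542
w_3 = g(0.760542) = 0.504463
w_4 = g(0.504463) = 0.655434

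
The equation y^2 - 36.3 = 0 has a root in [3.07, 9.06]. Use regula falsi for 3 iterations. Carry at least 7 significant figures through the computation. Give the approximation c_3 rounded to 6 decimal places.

5.993146

f(3.070000) = -26.875100, f(9.060000) = 45.783600
step 1: c = 5.285589, f(c) = -8.362544 < 0 → new bracket [5.285589, 9.060000]
step 2: c = 5.868524, f(c) = -1.860422 < 0 → new bracket [5.868524, 9.060000]
step 3: c = 5.993146, f(c) = -0.382197 < 0 → new bracket [5.993146, 9.060000]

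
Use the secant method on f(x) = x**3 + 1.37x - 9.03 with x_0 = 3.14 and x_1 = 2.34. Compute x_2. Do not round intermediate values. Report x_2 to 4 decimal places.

2.0494

f(x_0) = 26.230944, f(x_1) = 6.988704
x_2 = 2.340000 - (6.988704)·(2.340000 - 3.140000)/(6.988704 - (26.230944)) = 2.049443; f(x_2) = 2.385845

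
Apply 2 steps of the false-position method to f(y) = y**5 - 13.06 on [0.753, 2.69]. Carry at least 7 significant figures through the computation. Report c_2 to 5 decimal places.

f(0.753000) = -12.817911, f(2.690000) = 127.791475
step 1: c = 0.929576, f(c) = -12.365895 < 0 → new bracket [0.929576, 2.690000]
step 2: c = 1.084896, f(c) = -11.557063 < 0 → new bracket [1.084896, 2.690000]

1.08490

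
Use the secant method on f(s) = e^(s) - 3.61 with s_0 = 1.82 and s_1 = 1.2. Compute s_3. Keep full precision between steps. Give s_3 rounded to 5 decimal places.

f(s_0) = 2.561858, f(s_1) = -0.289883
s_2 = 1.200000 - (-0.289883)·(1.200000 - 1.820000)/(-0.289883 - (2.561858)) = 1.263024; f(s_2) = -0.073902
s_3 = 1.263024 - (-0.073902)·(1.263024 - 1.200000)/(-0.073902 - (-0.289883)) = 1.284589; f(s_3) = 0.003181

1.28459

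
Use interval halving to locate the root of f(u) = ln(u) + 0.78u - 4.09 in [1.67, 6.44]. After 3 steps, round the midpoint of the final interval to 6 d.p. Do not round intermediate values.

3.756875

f(1.670000) = -2.274576, f(6.440000) = 2.795729 (opposite signs)
step 1: m = 4.055000, f(m) = 0.472851 > 0 → root in [1.670000, 4.055000]
step 2: m = 2.862500, f(m) = -0.805555 < 0 → root in [2.862500, 4.055000]
step 3: m = 3.458750, f(m) = -0.151268 < 0 → root in [3.458750, 4.055000]
Midpoint of [3.458750, 4.055000] = 3.756875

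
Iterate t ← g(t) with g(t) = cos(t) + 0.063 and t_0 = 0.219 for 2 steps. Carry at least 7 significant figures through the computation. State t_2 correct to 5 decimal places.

t_1 = g(0.219000) = 1.039115
t_2 = g(1.039115) = 0.569983

0.56998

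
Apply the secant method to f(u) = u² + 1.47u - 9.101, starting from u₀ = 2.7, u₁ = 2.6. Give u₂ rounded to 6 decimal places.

f(u_0) = 2.158000, f(u_1) = 1.481000
u_2 = 2.600000 - (1.481000)·(2.600000 - 2.700000)/(1.481000 - (2.158000)) = 2.381241; f(u_2) = 0.069732

2.381241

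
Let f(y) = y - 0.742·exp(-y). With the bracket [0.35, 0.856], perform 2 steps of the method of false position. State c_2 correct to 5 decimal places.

f(0.350000) = -0.172879, f(0.856000) = 0.540755
step 1: c = 0.472579, f(c) = 0.010022 > 0 → new bracket [0.350000, 0.472579]
step 2: c = 0.465862, f(c) = 0.000188 > 0 → new bracket [0.350000, 0.465862]

0.46586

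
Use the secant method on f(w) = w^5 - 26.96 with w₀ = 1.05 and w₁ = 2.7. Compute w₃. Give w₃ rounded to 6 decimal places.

Secant update: w_(k+1) = w_k − f(w_k)·(w_k − w_(k-1))/(f(w_k) − f(w_(k-1))).
f(w_0) = -25.683718, f(w_1) = 116.529070
w_2 = 2.700000 - (116.529070)·(2.700000 - 1.050000)/(116.529070 - (-25.683718)) = 1.347991; f(w_2) = -22.509231
w_3 = 1.347991 - (-22.509231)·(1.347991 - 2.700000)/(-22.509231 - (116.529070)) = 1.566871; f(w_3) = -17.515781

1.566871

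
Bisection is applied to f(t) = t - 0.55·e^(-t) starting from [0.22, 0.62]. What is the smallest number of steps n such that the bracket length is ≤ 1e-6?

19

Initial width b − a = 0.62 − 0.22 = 0.400000.
After n steps the width is (b−a)/2^n; need (b−a)/2^n ≤ 1e-6.
So n ≥ log₂(0.400000/1e-6) = log₂(400000.0000) ≈ 18.6096.
Hence n = 19.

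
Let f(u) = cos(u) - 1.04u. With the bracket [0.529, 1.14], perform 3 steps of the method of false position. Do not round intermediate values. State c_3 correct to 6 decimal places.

f(0.529000) = 0.313152, f(1.140000) = -0.768005
step 1: c = 0.705973, f(c) = 0.026768 > 0 → new bracket [0.705973, 1.140000]
step 2: c = 0.720591, f(c) = 0.002000 > 0 → new bracket [0.720591, 1.140000]
step 3: c = 0.721681, f(c) = 0.000148 > 0 → new bracket [0.721681, 1.140000]

0.721681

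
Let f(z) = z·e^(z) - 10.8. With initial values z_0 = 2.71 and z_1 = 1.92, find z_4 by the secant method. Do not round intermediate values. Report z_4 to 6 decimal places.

f(z_0) = 29.929337, f(z_1) = 2.296240
z_2 = 1.920000 - (2.296240)·(1.920000 - 2.710000)/(2.296240 - (29.929337)) = 1.854353; f(z_2) = 1.044799
z_3 = 1.854353 - (1.044799)·(1.854353 - 1.920000)/(1.044799 - (2.296240)) = 1.799546; f(z_3) = 0.081675
z_4 = 1.799546 - (0.081675)·(1.799546 - 1.854353)/(0.081675 - (1.044799)) = 1.794898; f(z_4) = 0.003243

1.794898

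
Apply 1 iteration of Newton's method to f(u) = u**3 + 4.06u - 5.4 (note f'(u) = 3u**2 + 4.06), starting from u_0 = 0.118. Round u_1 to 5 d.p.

Newton update: u ← u − f(u)/f'(u).
u_0 = 0.118000: f = -4.919277, f' = 4.101772 → u_1 = 0.118000 - (-4.919277)/(4.101772) = 1.317305

1.31731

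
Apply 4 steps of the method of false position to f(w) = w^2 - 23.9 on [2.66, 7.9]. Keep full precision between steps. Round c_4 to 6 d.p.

4.879897

f(2.660000) = -16.824400, f(7.900000) = 38.510000
step 1: c = 4.253220, f(c) = -5.810122 < 0 → new bracket [4.253220, 7.900000]
step 2: c = 4.731292, f(c) = -1.514873 < 0 → new bracket [4.731292, 7.900000]
step 3: c = 4.851222, f(c) = -0.365640 < 0 → new bracket [4.851222, 7.900000]
step 4: c = 4.879897, f(c) = -0.086601 < 0 → new bracket [4.879897, 7.900000]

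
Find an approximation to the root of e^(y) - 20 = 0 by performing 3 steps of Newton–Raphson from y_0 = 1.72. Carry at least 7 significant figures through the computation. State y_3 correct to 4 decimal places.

3.1341

Newton update: y ← y − f(y)/f'(y).
f'(y) = e^(y)
y_0 = 1.720000: f = -14.415472, f' = 5.584528 → y_1 = 1.720000 - (-14.415472)/(5.584528) = 4.301323
y_1 = 4.301323: f = 53.797360, f' = 73.797360 → y_2 = 4.301323 - (53.797360)/(73.797360) = 3.572335
y_2 = 3.572335: f = 15.599634, f' = 35.599634 → y_3 = 3.572335 - (15.599634)/(35.599634) = 3.134139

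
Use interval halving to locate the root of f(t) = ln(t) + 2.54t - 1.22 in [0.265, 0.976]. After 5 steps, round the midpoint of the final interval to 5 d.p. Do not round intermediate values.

0.65383

f(0.265000) = -1.874925, f(0.976000) = 1.234747 (opposite signs)
step 1: m = 0.620500, f(m) = -0.121160 < 0 → root in [0.620500, 0.976000]
step 2: m = 0.798250, f(m) = 0.582222 > 0 → root in [0.620500, 0.798250]
step 3: m = 0.709375, f(m) = 0.238442 > 0 → root in [0.620500, 0.709375]
step 4: m = 0.664938, f(m) = 0.060879 > 0 → root in [0.620500, 0.664938]
step 5: m = 0.642719, f(m) = -0.029542 < 0 → root in [0.642719, 0.664938]
Midpoint of [0.642719, 0.664938] = 0.653828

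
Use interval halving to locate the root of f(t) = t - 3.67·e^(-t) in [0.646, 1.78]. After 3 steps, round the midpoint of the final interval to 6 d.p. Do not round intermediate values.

1.142125

f(0.646000) = -1.277587, f(1.780000) = 1.161098 (opposite signs)
step 1: m = 1.213000, f(m) = 0.121894 > 0 → root in [0.646000, 1.213000]
step 2: m = 0.929500, f(m) = -0.519236 < 0 → root in [0.929500, 1.213000]
step 3: m = 1.071250, f(m) = -0.186019 < 0 → root in [1.071250, 1.213000]
Midpoint of [1.071250, 1.213000] = 1.142125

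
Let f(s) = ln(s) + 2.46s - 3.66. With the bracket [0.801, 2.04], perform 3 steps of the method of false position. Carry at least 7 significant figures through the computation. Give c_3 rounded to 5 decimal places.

f(0.801000) = -1.911434, f(2.040000) = 2.071350
step 1: c = 1.395626, f(c) = 0.106583 > 0 → new bracket [0.801000, 1.395626]
step 2: c = 1.364220, f(c) = 0.006565 > 0 → new bracket [0.801000, 1.364220]
step 3: c = 1.362292, f(c) = 0.000408 > 0 → new bracket [0.801000, 1.362292]

1.36229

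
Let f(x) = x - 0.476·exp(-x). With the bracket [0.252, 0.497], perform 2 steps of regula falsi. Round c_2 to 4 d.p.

0.3391

f(0.252000) = -0.117968, f(0.497000) = 0.207424
step 1: c = 0.340823, f(c) = 0.002299 > 0 → new bracket [0.252000, 0.340823]
step 2: c = 0.339125, f(c) = 0.000026 > 0 → new bracket [0.252000, 0.339125]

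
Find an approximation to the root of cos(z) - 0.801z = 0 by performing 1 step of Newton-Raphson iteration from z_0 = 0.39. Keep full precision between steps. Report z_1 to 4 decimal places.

Newton update: z ← z − f(z)/f'(z).
f'(z) = -sin(z) - 0.801
z_0 = 0.390000: f = 0.612519, f' = -1.181188 → z_1 = 0.390000 - (0.612519)/(-1.181188) = 0.908562

0.9086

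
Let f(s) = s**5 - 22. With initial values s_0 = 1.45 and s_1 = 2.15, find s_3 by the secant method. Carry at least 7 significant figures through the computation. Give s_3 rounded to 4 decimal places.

1.8185

Secant update: s_(k+1) = s_k − f(s_k)·(s_k − s_(k-1))/(f(s_k) − f(s_(k-1))).
f(s_0) = -15.590266, f(s_1) = 23.940138
s_2 = 2.150000 - (23.940138)·(2.150000 - 1.450000)/(23.940138 - (-15.590266)) = 1.726071; f(s_2) = -6.678796
s_3 = 1.726071 - (-6.678796)·(1.726071 - 2.150000)/(-6.678796 - (23.940138)) = 1.818541; f(s_3) = -2.110893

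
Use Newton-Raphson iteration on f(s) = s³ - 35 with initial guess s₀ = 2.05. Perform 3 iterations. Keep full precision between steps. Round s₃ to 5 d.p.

Newton update: s ← s − f(s)/f'(s).
f'(s) = 3s²
s_0 = 2.050000: f = -26.384875, f' = 12.607500 → s_1 = 2.050000 - (-26.384875)/(12.607500) = 4.142792
s_1 = 4.142792: f = 36.101602, f' = 51.488176 → s_2 = 4.142792 - (36.101602)/(51.488176) = 3.441629
s_2 = 3.441629: f = 5.765444, f' = 35.534431 → s_3 = 3.441629 - (5.765444)/(35.534431) = 3.279380

3.27938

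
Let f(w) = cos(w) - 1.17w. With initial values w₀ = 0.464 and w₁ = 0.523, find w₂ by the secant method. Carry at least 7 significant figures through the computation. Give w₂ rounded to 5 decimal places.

f(w_0) = 0.351390, f(w_1) = 0.254415
w_2 = 0.523000 - (0.254415)·(0.523000 - 0.464000)/(0.254415 - (0.351390)) = 0.677787; f(w_2) = -0.014049

0.67779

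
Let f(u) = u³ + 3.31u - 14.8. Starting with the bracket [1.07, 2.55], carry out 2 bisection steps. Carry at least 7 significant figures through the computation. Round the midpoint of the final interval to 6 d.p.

f(1.070000) = -10.033257, f(2.550000) = 10.221875 (opposite signs)
step 1: m = 1.810000, f(m) = -2.879159 < 0 → root in [1.810000, 2.550000]
step 2: m = 2.180000, f(m) = 2.776032 > 0 → root in [1.810000, 2.180000]
Midpoint of [1.810000, 2.180000] = 1.995000

1.995000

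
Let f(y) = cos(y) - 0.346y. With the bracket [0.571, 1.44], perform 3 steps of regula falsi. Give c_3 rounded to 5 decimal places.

1.15836

f(0.571000) = 0.643795, f(1.440000) = -0.367816
step 1: c = 1.124036, f(c) = 0.043129 > 0 → new bracket [1.124036, 1.440000]
step 2: c = 1.157197, f(c) = 0.001517 > 0 → new bracket [1.157197, 1.440000]
step 3: c = 1.158359, f(c) = 0.000051 > 0 → new bracket [1.158359, 1.440000]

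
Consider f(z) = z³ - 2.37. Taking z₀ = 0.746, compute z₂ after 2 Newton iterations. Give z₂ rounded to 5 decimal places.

1.49292

f'(z) = 3z²
z_0 = 0.746000: f = -1.954839, f' = 1.669548 → z_1 = 0.746000 - (-1.954839)/(1.669548) = 1.916879
z_1 = 1.916879: f = 4.673431, f' = 11.023278 → z_2 = 1.916879 - (4.673431)/(11.023278) = 1.492919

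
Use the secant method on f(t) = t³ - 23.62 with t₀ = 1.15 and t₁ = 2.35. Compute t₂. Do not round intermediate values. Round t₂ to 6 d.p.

3.464650

Secant update: t_(k+1) = t_k − f(t_k)·(t_k − t_(k-1))/(f(t_k) − f(t_(k-1))).
f(t_0) = -22.099125, f(t_1) = -10.642125
t_2 = 2.350000 - (-10.642125)·(2.350000 - 1.150000)/(-10.642125 - (-22.099125)) = 3.464650; f(t_2) = 17.968980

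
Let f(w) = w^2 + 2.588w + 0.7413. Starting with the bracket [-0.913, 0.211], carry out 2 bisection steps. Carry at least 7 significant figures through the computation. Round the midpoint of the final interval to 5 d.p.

-0.21050

f(-0.913000) = -0.787975, f(0.211000) = 1.331889 (opposite signs)
step 1: m = -0.351000, f(m) = -0.043887 < 0 → root in [-0.351000, 0.211000]
step 2: m = -0.070000, f(m) = 0.565040 > 0 → root in [-0.351000, -0.070000]
Midpoint of [-0.351000, -0.070000] = -0.210500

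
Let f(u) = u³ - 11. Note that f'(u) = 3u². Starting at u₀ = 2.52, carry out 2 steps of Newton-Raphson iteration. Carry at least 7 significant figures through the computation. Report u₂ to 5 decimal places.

2.22447

u_0 = 2.520000: f = 5.003008, f' = 19.051200 → u_1 = 2.520000 - (5.003008)/(19.051200) = 2.257391
u_1 = 2.257391: f = 0.503252, f' = 15.287448 → u_2 = 2.257391 - (0.503252)/(15.287448) = 2.224472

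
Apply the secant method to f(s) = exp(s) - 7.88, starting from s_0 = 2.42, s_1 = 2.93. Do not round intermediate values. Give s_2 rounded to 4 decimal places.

2.1906

f(s_0) = 3.365859, f(s_1) = 10.847630
s_2 = 2.930000 - (10.847630)·(2.930000 - 2.420000)/(10.847630 - (3.365859)) = 2.190564; f(s_2) = 1.060253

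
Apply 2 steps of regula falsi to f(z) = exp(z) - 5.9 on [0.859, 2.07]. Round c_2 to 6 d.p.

f(0.859000) = -3.539201, f(2.070000) = 2.024823
step 1: c = 1.629301, f(c) = -0.799692 < 0 → new bracket [1.629301, 2.070000]
step 2: c = 1.754074, f(c) = -0.121905 < 0 → new bracket [1.754074, 2.070000]

1.754074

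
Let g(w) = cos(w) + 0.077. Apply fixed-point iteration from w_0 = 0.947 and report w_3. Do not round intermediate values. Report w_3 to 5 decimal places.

0.72465

w_1 = g(0.947000) = 0.661121
w_2 = g(0.661121) = 0.866305
w_3 = g(0.866305) = 0.724647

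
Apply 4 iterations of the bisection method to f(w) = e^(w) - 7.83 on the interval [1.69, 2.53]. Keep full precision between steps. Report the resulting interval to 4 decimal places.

f(1.690000) = -2.410519, f(2.530000) = 4.723506 (opposite signs)
step 1: m = 2.110000, f(m) = 0.418241 > 0 → root in [1.690000, 2.110000]
step 2: m = 1.900000, f(m) = -1.144106 < 0 → root in [1.900000, 2.110000]
step 3: m = 2.005000, f(m) = -0.403906 < 0 → root in [2.005000, 2.110000]
step 4: m = 2.057500, f(m) = -0.003621 < 0 → root in [2.057500, 2.110000]

[2.0575, 2.1100]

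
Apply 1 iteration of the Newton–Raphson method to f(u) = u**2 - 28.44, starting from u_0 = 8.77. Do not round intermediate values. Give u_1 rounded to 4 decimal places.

Newton update: u ← u − f(u)/f'(u).
f'(u) = 2u
u_0 = 8.770000: f = 48.472900, f' = 17.540000 → u_1 = 8.770000 - (48.472900)/(17.540000) = 6.006437

6.0064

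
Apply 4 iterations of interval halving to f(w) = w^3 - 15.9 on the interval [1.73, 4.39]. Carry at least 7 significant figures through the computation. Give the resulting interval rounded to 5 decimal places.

f(1.730000) = -10.722283, f(4.390000) = 68.704519 (opposite signs)
step 1: m = 3.060000, f(m) = 12.752616 > 0 → root in [1.730000, 3.060000]
step 2: m = 2.395000, f(m) = -2.162220 < 0 → root in [2.395000, 3.060000]
step 3: m = 2.727500, f(m) = 4.390571 > 0 → root in [2.395000, 2.727500]
step 4: m = 2.561250, f(m) = 0.901804 > 0 → root in [2.395000, 2.561250]

[2.39500, 2.56125]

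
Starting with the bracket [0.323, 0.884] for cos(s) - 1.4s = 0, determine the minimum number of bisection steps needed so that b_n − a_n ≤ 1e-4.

13

Initial width b − a = 0.884 − 0.323 = 0.561000.
After n steps the width is (b−a)/2^n; need (b−a)/2^n ≤ 1e-4.
So n ≥ log₂(0.561000/1e-4) = log₂(5610.0000) ≈ 12.4538.
Hence n = 13.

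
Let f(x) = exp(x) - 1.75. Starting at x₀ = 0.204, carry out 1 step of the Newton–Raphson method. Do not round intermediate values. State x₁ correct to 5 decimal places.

f'(x) = exp(x)
x_0 = 0.204000: f = -0.523702, f' = 1.226298 → x_1 = 0.204000 - (-0.523702)/(1.226298) = 0.631059

0.63106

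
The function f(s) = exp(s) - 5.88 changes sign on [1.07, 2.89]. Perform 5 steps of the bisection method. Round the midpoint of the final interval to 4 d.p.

1.7809

f(1.070000) = -2.964621, f(2.890000) = 12.113310 (opposite signs)
step 1: m = 1.980000, f(m) = 1.362743 > 0 → root in [1.070000, 1.980000]
step 2: m = 1.525000, f(m) = -1.284856 < 0 → root in [1.525000, 1.980000]
step 3: m = 1.752500, f(m) = -0.110993 < 0 → root in [1.752500, 1.980000]
step 4: m = 1.866250, f(m) = 0.584011 > 0 → root in [1.752500, 1.866250]
step 5: m = 1.809375, f(m) = 0.226630 > 0 → root in [1.752500, 1.809375]
Midpoint of [1.752500, 1.809375] = 1.780937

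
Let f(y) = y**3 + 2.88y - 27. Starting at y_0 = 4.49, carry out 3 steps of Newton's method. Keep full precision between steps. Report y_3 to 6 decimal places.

2.684209

Newton update: y ← y − f(y)/f'(y).
f'(y) = 3y**2 + 2.88
y_0 = 4.490000: f = 76.450049, f' = 63.360300 → y_1 = 4.490000 - (76.450049)/(63.360300) = 3.283408
y_1 = 3.283408: f = 17.853865, f' = 35.222299 → y_2 = 3.283408 - (17.853865)/(35.222299) = 2.776517
y_2 = 2.776517: f = 2.400661, f' = 26.007136 → y_3 = 2.776517 - (2.400661)/(26.007136) = 2.684209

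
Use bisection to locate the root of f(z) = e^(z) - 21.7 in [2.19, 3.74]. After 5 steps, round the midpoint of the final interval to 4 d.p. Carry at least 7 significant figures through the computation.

f(2.190000) = -12.764787, f(3.740000) = 20.397990 (opposite signs)
step 1: m = 2.965000, f(m) = -2.305297 < 0 → root in [2.965000, 3.740000]
step 2: m = 3.352500, f(m) = 6.874080 > 0 → root in [2.965000, 3.352500]
step 3: m = 3.158750, f(m) = 1.841151 > 0 → root in [2.965000, 3.158750]
step 4: m = 3.061875, f(m) = -0.332416 < 0 → root in [3.061875, 3.158750]
step 5: m = 3.110313, f(m) = 0.728052 > 0 → root in [3.061875, 3.110313]
Midpoint of [3.061875, 3.110313] = 3.086094

3.0861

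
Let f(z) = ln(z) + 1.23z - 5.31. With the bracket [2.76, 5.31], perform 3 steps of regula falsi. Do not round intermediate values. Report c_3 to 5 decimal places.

3.33728

f(2.760000) = -0.899969, f(5.310000) = 2.890892
step 1: c = 3.365383, f(c) = 0.042962 > 0 → new bracket [2.760000, 3.365383]
step 2: c = 3.337800, f(c) = 0.000806 > 0 → new bracket [2.760000, 3.337800]
step 3: c = 3.337283, f(c) = 0.000015 > 0 → new bracket [2.760000, 3.337283]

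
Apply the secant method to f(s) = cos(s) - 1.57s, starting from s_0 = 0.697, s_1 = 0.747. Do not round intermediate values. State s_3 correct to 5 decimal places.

f(s_0) = -0.327519, f(s_1) = -0.439060
s_2 = 0.747000 - (-0.439060)·(0.747000 - 0.697000)/(-0.439060 - (-0.327519)) = 0.550185; f(s_2) = -0.011362
s_3 = 0.550185 - (-0.011362)·(0.550185 - 0.747000)/(-0.011362 - (-0.439060)) = 0.544956; f(s_3) = -0.000431

0.54496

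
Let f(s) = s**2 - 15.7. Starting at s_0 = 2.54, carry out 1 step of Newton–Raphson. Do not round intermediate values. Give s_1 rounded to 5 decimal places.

f'(s) = 2s
s_0 = 2.540000: f = -9.248400, f' = 5.080000 → s_1 = 2.540000 - (-9.248400)/(5.080000) = 4.360551

4.36055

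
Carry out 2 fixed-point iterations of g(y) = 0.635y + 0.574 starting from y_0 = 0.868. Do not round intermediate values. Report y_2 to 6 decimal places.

y_1 = g(0.868000) = 1.125180
y_2 = g(1.125180) = 1.288489

1.288489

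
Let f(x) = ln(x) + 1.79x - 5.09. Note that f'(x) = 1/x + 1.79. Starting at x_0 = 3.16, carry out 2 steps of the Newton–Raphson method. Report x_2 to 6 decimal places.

2.363121

x_0 = 3.160000: f = 1.716972, f' = 2.106456 → x_1 = 3.160000 - (1.716972)/(2.106456) = 2.344900
x_1 = 2.344900: f = -0.040386, f' = 2.216457 → x_2 = 2.344900 - (-0.040386)/(2.216457) = 2.363121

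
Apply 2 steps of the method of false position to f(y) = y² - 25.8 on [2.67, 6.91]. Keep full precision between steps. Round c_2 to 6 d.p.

f(2.670000) = -18.671100, f(6.910000) = 21.948100
step 1: c = 4.618967, f(c) = -4.465148 < 0 → new bracket [4.618967, 6.910000]
step 2: c = 5.006265, f(c) = -0.737313 < 0 → new bracket [5.006265, 6.910000]

5.006265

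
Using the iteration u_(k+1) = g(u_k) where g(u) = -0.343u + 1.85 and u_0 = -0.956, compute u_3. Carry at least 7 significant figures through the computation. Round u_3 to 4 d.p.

u_1 = g(-0.956000) = 2.177908
u_2 = g(2.177908) = 1.102978
u_3 = g(1.102978) = 1.471679

1.4717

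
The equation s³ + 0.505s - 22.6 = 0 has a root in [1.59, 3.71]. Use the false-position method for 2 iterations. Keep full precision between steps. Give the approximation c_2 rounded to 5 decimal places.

False-position update: c = (a·f(b) − b·f(a))/(f(b) − f(a)); replace the endpoint whose sign matches f(c).
f(1.590000) = -17.777371, f(3.710000) = 30.338361
step 1: c = 2.373279, f(c) = -8.034117 < 0 → new bracket [2.373279, 3.710000]
step 2: c = 2.653150, f(c) = -2.584082 < 0 → new bracket [2.653150, 3.710000]

2.65315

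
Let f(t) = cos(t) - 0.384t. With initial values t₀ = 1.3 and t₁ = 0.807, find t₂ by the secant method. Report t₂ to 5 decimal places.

f(t_0) = -0.231701, f(t_1) = 0.381780
t_2 = 0.807000 - (0.381780)·(0.807000 - 1.300000)/(0.381780 - (-0.231701)) = 1.113803; f(t_2) = 0.013552

1.11380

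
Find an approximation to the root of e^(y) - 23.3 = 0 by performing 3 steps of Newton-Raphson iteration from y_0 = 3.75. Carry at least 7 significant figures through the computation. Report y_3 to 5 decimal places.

f'(y) = e^(y)
y_0 = 3.750000: f = 19.221082, f' = 42.521082 → y_1 = 3.750000 - (19.221082)/(42.521082) = 3.297963
y_1 = 3.297963: f = 3.757480, f' = 27.057480 → y_2 = 3.297963 - (3.757480)/(27.057480) = 3.159093
y_2 = 3.159093: f = 0.249232, f' = 23.549232 → y_3 = 3.159093 - (0.249232)/(23.549232) = 3.148510

3.14851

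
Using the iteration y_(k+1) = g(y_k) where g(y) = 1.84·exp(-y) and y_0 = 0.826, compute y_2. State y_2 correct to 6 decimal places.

0.822192

y_1 = g(0.826000) = 0.805546
y_2 = g(0.805546) = 0.822192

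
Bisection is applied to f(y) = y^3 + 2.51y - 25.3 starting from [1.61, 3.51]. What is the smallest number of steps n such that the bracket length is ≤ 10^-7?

25

Initial width b − a = 3.51 − 1.61 = 1.900000.
After n steps the width is (b−a)/2^n; need (b−a)/2^n ≤ 10^-7.
So n ≥ log₂(1.900000/10^-7) = log₂(19000000.0000) ≈ 24.1795.
Hence n = 25.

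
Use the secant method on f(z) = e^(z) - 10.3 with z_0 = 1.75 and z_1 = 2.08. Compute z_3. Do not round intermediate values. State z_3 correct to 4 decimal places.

2.3212

f(z_0) = -4.545397, f(z_1) = -2.295531
z_2 = 2.080000 - (-2.295531)·(2.080000 - 1.750000)/(-2.295531 - (-4.545397)) = 2.416698; f(z_2) = 0.908786
z_3 = 2.416698 - (0.908786)·(2.416698 - 2.080000)/(0.908786 - (-2.295531)) = 2.321206; f(z_3) = -0.112046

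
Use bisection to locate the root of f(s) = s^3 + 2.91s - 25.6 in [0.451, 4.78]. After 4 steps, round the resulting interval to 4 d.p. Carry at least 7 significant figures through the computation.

[2.6155, 2.8861]

f(0.451000) = -24.195856, f(4.780000) = 97.525152 (opposite signs)
step 1: m = 2.615500, f(m) = -0.096677 < 0 → root in [2.615500, 4.780000]
step 2: m = 3.697750, f(m) = 35.721101 > 0 → root in [2.615500, 3.697750]
step 3: m = 3.156625, f(m) = 15.039278 > 0 → root in [2.615500, 3.156625]
step 4: m = 2.886062, f(m) = 6.837486 > 0 → root in [2.615500, 2.886062]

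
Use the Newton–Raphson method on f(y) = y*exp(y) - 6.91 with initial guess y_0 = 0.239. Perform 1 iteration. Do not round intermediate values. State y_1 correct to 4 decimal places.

4.4376

f'(y) = (y+1)*exp(y)
y_0 = 0.239000: f = -6.606475, f' = 1.573503 → y_1 = 0.239000 - (-6.606475)/(1.573503) = 4.437577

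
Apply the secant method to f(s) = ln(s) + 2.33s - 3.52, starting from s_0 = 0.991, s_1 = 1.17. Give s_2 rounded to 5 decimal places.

f(s_0) = -1.220011, f(s_1) = -0.636896
s_2 = 1.170000 - (-0.636896)·(1.170000 - 0.991000)/(-0.636896 - (-1.220011)) = 1.365510; f(s_2) = -0.026835

1.36551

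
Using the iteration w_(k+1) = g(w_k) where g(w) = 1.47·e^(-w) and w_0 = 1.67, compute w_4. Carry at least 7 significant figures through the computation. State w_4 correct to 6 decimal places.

w_1 = g(1.670000) = 0.276723
w_2 = g(0.276723) = 1.114649
w_3 = g(1.114649) = 0.482205
w_4 = g(0.482205) = 0.907608

0.907608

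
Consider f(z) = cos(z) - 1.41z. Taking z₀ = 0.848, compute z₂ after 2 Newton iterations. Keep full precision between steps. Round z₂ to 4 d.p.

f'(z) = -sin(z) - 1.41
z_0 = 0.848000: f = -0.534196, f' = -2.159959 → z_1 = 0.848000 - (-0.534196)/(-2.159959) = 0.600683
z_1 = 0.600683: f = -0.022012, f' = -1.975206 → z_2 = 0.600683 - (-0.022012)/(-1.975206) = 0.589538

0.5895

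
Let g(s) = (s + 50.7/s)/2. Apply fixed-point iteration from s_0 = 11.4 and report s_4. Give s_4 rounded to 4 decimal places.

7.1204

s_1 = g(11.400000) = 7.923684
s_2 = g(7.923684) = 7.161111
s_3 = g(7.161111) = 7.120509
s_4 = g(7.120509) = 7.120393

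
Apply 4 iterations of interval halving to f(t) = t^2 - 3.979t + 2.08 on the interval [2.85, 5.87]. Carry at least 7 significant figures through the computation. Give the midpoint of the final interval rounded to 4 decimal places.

f(2.850000) = -1.137650, f(5.870000) = 13.180170 (opposite signs)
step 1: m = 4.360000, f(m) = 3.741160 > 0 → root in [2.850000, 4.360000]
step 2: m = 3.605000, f(m) = 0.731730 > 0 → root in [2.850000, 3.605000]
step 3: m = 3.227500, f(m) = -0.345466 < 0 → root in [3.227500, 3.605000]
step 4: m = 3.416250, f(m) = 0.157505 > 0 → root in [3.227500, 3.416250]
Midpoint of [3.227500, 3.416250] = 3.321875

3.3219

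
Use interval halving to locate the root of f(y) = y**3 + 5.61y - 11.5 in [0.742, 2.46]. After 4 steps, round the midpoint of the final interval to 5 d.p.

f(0.742000) = -6.928862, f(2.460000) = 17.187536 (opposite signs)
step 1: m = 1.601000, f(m) = 1.585295 > 0 → root in [0.742000, 1.601000]
step 2: m = 1.171500, f(m) = -3.320104 < 0 → root in [1.171500, 1.601000]
step 3: m = 1.386250, f(m) = -1.059196 < 0 → root in [1.386250, 1.601000]
step 4: m = 1.493625, f(m) = 0.211388 > 0 → root in [1.386250, 1.493625]
Midpoint of [1.386250, 1.493625] = 1.439938

1.43994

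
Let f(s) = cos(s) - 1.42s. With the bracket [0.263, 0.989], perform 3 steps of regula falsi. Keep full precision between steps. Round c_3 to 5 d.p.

f(0.263000) = 0.592154, f(0.989000) = -0.854854
step 1: c = 0.560098, f(c) = 0.051863 > 0 → new bracket [0.560098, 0.989000]
step 2: c = 0.584631, f(c) = 0.003740 > 0 → new bracket [0.584631, 0.989000]
step 3: c = 0.586392, f(c) = 0.000265 > 0 → new bracket [0.586392, 0.989000]

0.58639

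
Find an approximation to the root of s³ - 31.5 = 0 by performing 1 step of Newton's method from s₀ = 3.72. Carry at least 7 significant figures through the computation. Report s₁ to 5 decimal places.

3.23876

f'(s) = 3s²
s_0 = 3.720000: f = 19.978848, f' = 41.515200 → s_1 = 3.720000 - (19.978848)/(41.515200) = 3.238758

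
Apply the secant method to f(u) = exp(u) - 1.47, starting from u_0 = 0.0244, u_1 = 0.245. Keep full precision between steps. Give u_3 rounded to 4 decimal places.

f(u_0) = -0.445300, f(u_1) = -0.192379
u_2 = 0.245000 - (-0.192379)·(0.245000 - 0.024400)/(-0.192379 - (-0.445300)) = 0.412794; f(u_2) = 0.041034
u_3 = 0.412794 - (0.041034)·(0.412794 - 0.245000)/(0.041034 - (-0.192379)) = 0.383296; f(u_3) = -0.002888

0.3833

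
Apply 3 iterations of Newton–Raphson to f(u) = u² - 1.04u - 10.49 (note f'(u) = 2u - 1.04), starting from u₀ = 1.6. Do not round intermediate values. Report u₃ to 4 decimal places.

Newton update: u ← u − f(u)/f'(u).
u_0 = 1.600000: f = -9.594000, f' = 2.160000 → u_1 = 1.600000 - (-9.594000)/(2.160000) = 6.041667
u_1 = 6.041667: f = 19.728403, f' = 11.043333 → u_2 = 6.041667 - (19.728403)/(11.043333) = 4.255213
u_2 = 4.255213: f = 3.191417, f' = 7.470426 → u_3 = 4.255213 - (3.191417)/(7.470426) = 3.828006

3.8280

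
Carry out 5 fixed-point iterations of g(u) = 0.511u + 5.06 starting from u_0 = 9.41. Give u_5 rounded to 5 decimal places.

10.31498

u_1 = g(9.410000) = 9.868510
u_2 = g(9.868510) = 10.102809
u_3 = g(10.102809) = 10.222535
u_4 = g(10.222535) = 10.283715
u_5 = g(10.283715) = 10.314979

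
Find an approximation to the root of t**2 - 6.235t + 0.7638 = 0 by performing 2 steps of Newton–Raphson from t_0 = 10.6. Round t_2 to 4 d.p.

f'(t) = 2t - 6.235
t_0 = 10.600000: f = 47.032800, f' = 14.965000 → t_1 = 10.600000 - (47.032800)/(14.965000) = 7.457147
t_1 = 7.457147: f = 9.877527, f' = 8.679293 → t_2 = 7.457147 - (9.877527)/(8.679293) = 6.319090

6.3191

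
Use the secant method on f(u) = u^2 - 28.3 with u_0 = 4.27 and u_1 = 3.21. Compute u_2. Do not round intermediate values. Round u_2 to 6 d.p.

5.615869

f(u_0) = -10.067100, f(u_1) = -17.995900
u_2 = 3.210000 - (-17.995900)·(3.210000 - 4.270000)/(-17.995900 - (-10.067100)) = 5.615869; f(u_2) = 3.237984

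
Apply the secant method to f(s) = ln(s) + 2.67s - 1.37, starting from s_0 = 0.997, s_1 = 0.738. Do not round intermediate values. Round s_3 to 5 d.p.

f(s_0) = 1.288985, f(s_1) = 0.296649
s_2 = 0.738000 - (0.296649)·(0.738000 - 0.997000)/(0.296649 - (1.288985)) = 0.660575; f(s_2) = -0.020911
s_3 = 0.660575 - (-0.020911)·(0.660575 - 0.738000)/(-0.020911 - (0.296649)) = 0.665673; f(s_3) = 0.000390

0.66567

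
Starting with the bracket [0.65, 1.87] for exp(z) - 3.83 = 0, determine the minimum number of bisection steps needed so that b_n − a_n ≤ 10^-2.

Initial width b − a = 1.87 − 0.65 = 1.220000.
After n steps the width is (b−a)/2^n; need (b−a)/2^n ≤ 10^-2.
So n ≥ log₂(1.220000/10^-2) = log₂(122.0000) ≈ 6.9307.
Hence n = 7.

7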